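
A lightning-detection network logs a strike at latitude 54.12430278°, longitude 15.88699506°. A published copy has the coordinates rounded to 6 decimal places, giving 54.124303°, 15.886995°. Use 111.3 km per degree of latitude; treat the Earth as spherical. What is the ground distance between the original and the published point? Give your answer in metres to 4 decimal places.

Δlat = 54.12430278 − 54.124303 = -0.00000022°; Δlon = 15.88699506 − 15.886995 = +0.00000006°.
North–south shift: -0.00000022 × 111300 = -0.024486 m.
East–west at this latitude: 0.00000006° × 111300 × cos 54.1243° ≈ 0.00000006 × 65225 = 0.0039135 m.
Hypotenuse of the two orthogonal shifts: √(0.024486² + 0.0039135²) = 0.0247968 m.

0.0248 metres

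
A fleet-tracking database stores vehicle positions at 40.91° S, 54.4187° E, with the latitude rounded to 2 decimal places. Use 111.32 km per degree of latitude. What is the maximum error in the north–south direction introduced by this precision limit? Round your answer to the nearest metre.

557 metres

Rounding to 2 decimal places leaves the latitude within ±0.005° of the true value.
North–south distance: 0.005° × 111320 m/° = 556.6 m.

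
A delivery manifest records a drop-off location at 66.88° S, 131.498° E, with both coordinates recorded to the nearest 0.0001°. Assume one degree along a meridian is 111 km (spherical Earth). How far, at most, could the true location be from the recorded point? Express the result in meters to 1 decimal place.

6.0 meters

Rounding to 4 decimal places leaves each coordinate within ±5e-05° of the true value.
Latitude error → 5e-05 × 111000 = 5.55 m along the meridian.
E–W at 66.88°: 5e-05° × 111000 × cos 66.88° = 5e-05 × 111000 × 0.3927 ≈ 2.17925 m.
The two errors are perpendicular, so the maximum displacement is √(5.55² + 2.17925²) ≈ 5.96252 m.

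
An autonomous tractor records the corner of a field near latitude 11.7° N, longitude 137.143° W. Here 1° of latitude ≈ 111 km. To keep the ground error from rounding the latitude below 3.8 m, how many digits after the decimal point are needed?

One degree of latitude covers 111000 m.
With N decimal places the half-ulp bound is 0.5·10⁻ᴺ°, or 0.5·10⁻ᴺ × 111000 m on the ground.
Setting 55500 × 10⁻ᴺ ≤ 3.8 gives 10ᴺ ≥ 1.461e+04, i.e. N ≥ 4.16.
At 4 places the error can reach 5.55 m, but 5 places keeps it to 0.555 m.

5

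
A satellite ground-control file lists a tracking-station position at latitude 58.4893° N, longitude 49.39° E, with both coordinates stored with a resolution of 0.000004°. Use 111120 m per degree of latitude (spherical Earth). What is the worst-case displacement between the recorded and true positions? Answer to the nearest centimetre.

25 centimetres

With a 0.000004° grid the true value lies within half a step, ±0.000004°/2 = ±2e-06°, of the stored one.
Latitude error → 2e-06 × 111120 = 0.22224 m along the meridian.
E–W at 58.4893°: 2e-06° × 111120 × cos 58.4893° = 2e-06 × 111120 × 0.5227 ≈ 0.116155 m.
Worst case both components are at the extreme and orthogonal: √(0.22224² + 0.116155²) ≈ 0.250764 m.
That is 0.250764 m = 25.076 cm.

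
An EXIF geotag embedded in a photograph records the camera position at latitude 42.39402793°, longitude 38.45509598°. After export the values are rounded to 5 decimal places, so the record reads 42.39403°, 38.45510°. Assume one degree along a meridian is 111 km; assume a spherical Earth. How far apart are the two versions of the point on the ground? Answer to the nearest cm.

The latitude changed by -0.00000207° and the longitude by -0.00000402°.
North–south shift: -0.00000207 × 111000 = -0.22977 m.
East–west at this latitude: -0.00000402° × 111000 × cos 42.394° ≈ -0.00000402 × 81976.3 = -0.329545 m.
Combined displacement = (0.22977² + 0.329545²)^½ ≈ 0.401739 m.
That is 0.401739 m = 40.174 cm.

40 cm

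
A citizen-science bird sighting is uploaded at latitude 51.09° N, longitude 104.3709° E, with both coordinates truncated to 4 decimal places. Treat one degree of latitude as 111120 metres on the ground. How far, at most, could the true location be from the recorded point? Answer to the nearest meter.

13 meters

Truncating at 4 decimal places can drop up to a full unit in the last place, so each coordinate may be off by as much as 0.0001°.
North–south component: 0.0001° × 111120 = 11.112 m.
East–west component at 51.09°: 0.0001° × 111120 × cos 51.09° ≈ 0.0001 × 69794.3 ≈ 6.97943 m.
Worst case both components are at the extreme and orthogonal: √(11.112² + 6.97943²) ≈ 13.1221 m.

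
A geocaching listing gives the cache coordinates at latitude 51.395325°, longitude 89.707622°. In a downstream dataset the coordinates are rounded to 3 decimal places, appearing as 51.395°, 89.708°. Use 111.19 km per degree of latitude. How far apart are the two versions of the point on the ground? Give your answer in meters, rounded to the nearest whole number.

The latitude changed by +0.000325° and the longitude by -0.000378°.
N–S: 0.000325° × 111190 m/° = 36.1367 m.
E–W at 51.395°: -0.000378° × 111190 × cos 51.395° = -0.000378 × 111190 × 0.6239 ≈ -26.2244 m.
Distance: √(36.1367² + 26.2244²) ≈ 44.6496 m.

45 meters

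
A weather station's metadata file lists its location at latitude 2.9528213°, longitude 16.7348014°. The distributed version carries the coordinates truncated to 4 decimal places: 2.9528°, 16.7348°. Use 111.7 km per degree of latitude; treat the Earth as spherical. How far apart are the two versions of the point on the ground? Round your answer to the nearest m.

The latitude changed by +0.0000213° and the longitude by +0.0000014°.
N–S: 0.0000213° × 111700 m/° = 2.37921 m.
East–west at this latitude: 0.0000014° × 111700 × cos 2.9528° ≈ 0.0000014 × 111552 = 0.156172 m.
Distance: √(2.37921² + 0.156172²) ≈ 2.38433 m.

2 m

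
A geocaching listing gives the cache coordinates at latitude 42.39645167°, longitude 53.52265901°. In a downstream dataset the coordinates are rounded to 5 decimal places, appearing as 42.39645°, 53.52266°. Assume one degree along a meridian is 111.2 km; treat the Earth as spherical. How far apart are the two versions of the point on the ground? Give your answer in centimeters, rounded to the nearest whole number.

The latitude changed by +0.00000167° and the longitude by -0.00000099°.
North–south shift: 0.00000167 × 111200 = 0.185704 m.
East–west at this latitude: -0.00000099° × 111200 × cos 42.3965° ≈ -0.00000099 × 82120.9 = -0.0812997 m.
Distance: √(0.185704² + 0.0812997²) ≈ 0.202721 m.
That is 0.202721 m = 20.272 cm.

20 centimeters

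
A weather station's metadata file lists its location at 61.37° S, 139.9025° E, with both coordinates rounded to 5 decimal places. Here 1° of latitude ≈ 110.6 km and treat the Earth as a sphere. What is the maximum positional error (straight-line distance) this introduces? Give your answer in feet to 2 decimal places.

Rounding to 5 decimal places leaves each coordinate within ±5e-06° of the true value.
North–south component: 5e-06° × 110600 = 0.553 m.
Longitude error → 5e-06 × 110600 × cos 61.37° = 5e-06 × 110600 × 0.4792 ≈ 0.264971 m.
Worst case both components are at the extreme and orthogonal: √(0.553² + 0.264971²) ≈ 0.613203 m.
In feet: 0.613203 m ÷ 0.3048 ≈ 2.0118 ft.

2.01 feet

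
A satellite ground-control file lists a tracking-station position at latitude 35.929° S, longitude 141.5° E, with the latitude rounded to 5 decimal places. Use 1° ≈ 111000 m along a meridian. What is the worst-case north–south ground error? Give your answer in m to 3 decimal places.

Rounding to 5 decimal places leaves the latitude within ±5e-06° of the true value.
North–south distance: 5e-06° × 111000 m/° = 0.555 m.

0.555 m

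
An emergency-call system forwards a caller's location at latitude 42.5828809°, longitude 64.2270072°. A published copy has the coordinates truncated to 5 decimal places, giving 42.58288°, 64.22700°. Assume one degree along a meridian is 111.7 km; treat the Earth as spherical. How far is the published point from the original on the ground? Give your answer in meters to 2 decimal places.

Δlat = 42.5828809 − 42.58288 = +0.0000009°; Δlon = 64.2270072 − 64.22700 = +0.0000072°.
N–S: 0.0000009° × 111700 m/° = 0.10053 m.
East–west at this latitude: 0.0000072° × 111700 × cos 42.5829° ≈ 0.0000072 × 82244.6 = 0.592161 m.
Distance: √(0.10053² + 0.592161²) ≈ 0.600634 m.

0.60 meters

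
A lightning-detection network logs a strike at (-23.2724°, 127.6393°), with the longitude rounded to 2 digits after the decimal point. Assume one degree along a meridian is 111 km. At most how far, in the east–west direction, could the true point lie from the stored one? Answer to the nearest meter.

Rounding to 2 decimal places leaves the longitude within ±0.005° of the true value.
One degree of longitude at 23.2724° is 111000 × cos 23.2724° ≈ 111000 × 0.9186 = 101969 m.
East–west error: 0.005° × 101969 m/° ≈ 509.843 m.

510 meters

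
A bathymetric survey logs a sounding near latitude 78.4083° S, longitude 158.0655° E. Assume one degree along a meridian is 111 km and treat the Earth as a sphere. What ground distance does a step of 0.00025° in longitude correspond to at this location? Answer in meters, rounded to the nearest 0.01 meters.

At 78.4083° a degree of longitude is 111000 × cos 78.4083° ≈ 22303.9 m, so 0.00025° corresponds to 5.57597 m.

5.58 meters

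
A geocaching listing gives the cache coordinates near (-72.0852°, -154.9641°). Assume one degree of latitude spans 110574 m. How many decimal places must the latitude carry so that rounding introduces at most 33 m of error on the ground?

4 decimal places

One degree of latitude covers 110574 m.
Rounding to N decimal places gives at most 0.5 × 10⁻ᴺ degrees of error, i.e. 0.5 × 10⁻ᴺ × 110574 m.
Setting 55287 × 10⁻ᴺ ≤ 33 gives 10ᴺ ≥ 1675, i.e. N ≥ 3.22.
At 3 places the error can reach 55.3 m, but 4 places keeps it to 5.53 m.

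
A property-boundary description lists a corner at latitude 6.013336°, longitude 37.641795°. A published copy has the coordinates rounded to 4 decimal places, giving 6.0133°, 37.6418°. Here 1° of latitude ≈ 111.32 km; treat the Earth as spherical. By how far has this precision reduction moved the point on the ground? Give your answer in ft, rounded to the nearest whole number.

Δlat = 6.013336 − 6.0133 = +0.000036°; Δlon = 37.641795 − 37.6418 = -0.000005°.
North–south shift: 0.000036 × 111320 = 4.00752 m.
East–west at this latitude: -0.000005° × 111320 × cos 6.0133° ≈ -0.000005 × 110707 = -0.553537 m.
Distance: √(4.00752² + 0.553537²) ≈ 4.04557 m.
Converting: 4.04557 m × 3.2808 ft/m ≈ 13.273 ft.

13 ft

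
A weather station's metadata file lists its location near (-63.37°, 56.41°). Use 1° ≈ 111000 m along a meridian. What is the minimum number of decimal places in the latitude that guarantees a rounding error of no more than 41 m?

4 decimal places

One degree of latitude covers 111000 m.
Rounding to N decimal places gives at most 0.5 × 10⁻ᴺ degrees of error, i.e. 0.5 × 10⁻ᴺ × 111000 m.
Setting 55500 × 10⁻ᴺ ≤ 41 gives 10ᴺ ≥ 1354, i.e. N ≥ 3.13.
So 4 decimal places suffice (5.55 m); 3 would allow up to 55.5 m.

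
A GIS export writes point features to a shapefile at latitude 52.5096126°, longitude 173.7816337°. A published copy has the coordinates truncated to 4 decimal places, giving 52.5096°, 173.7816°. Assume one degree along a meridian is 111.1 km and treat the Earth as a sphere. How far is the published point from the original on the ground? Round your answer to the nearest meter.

3 meters

Δlat = 52.5096126 − 52.5096 = +0.0000126°; Δlon = 173.7816337 − 173.7816 = +0.0000337°.
North–south shift: 0.0000126 × 111100 = 1.39986 m.
East–west at this latitude: 0.0000337° × 111100 × cos 52.5096° ≈ 0.0000337 × 67618.6 = 2.27875 m.
Hypotenuse of the two orthogonal shifts: √(1.39986² + 2.27875²) = 2.67438 m.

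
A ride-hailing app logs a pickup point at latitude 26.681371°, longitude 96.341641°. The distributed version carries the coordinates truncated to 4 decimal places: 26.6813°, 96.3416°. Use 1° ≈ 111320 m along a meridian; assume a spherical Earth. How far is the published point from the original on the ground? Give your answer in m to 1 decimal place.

The latitude changed by +0.000071° and the longitude by +0.000041°.
N–S: 0.000071° × 111320 m/° = 7.90372 m.
East–west at this latitude: 0.000041° × 111320 × cos 26.6813° ≈ 0.000041 × 99466.4 = 4.07812 m.
Distance: √(7.90372² + 4.07812²) ≈ 8.89381 m.

8.9 m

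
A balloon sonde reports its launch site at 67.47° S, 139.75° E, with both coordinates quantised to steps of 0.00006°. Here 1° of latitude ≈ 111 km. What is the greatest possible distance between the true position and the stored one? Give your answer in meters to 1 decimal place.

3.6 meters

With a 0.00006° grid the true value lies within half a step, ±0.00006°/2 = ±3e-05°, of the stored one.
N–S: 3e-05° × 111000 m/° = 3.33 m.
Longitude error → 3e-05 × 111000 × cos 67.47° = 3e-05 × 111000 × 0.3832 ≈ 1.27595 m.
Worst case both components are at the extreme and orthogonal: √(3.33² + 1.27595²) ≈ 3.56608 m.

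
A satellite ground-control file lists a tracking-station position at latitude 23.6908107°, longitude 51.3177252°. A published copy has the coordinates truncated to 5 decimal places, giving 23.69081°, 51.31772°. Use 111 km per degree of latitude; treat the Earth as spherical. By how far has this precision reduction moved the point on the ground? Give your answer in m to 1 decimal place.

Δlat = 23.6908107 − 23.69081 = +0.0000007°; Δlon = 51.3177252 − 51.31772 = +0.0000052°.
N–S: 0.0000007° × 111000 m/° = 0.0777 m.
E–W at 23.6908°: 0.0000052° × 111000 × cos 23.6908° = 0.0000052 × 111000 × 0.9157 ≈ 0.528558 m.
Distance: √(0.0777² + 0.528558²) ≈ 0.534238 m.

0.5 m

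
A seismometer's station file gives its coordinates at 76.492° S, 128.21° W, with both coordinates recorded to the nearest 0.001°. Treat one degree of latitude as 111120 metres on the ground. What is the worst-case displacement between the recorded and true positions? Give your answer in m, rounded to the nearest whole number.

57 m

Rounding to 3 decimal places leaves each coordinate within ±0.0005° of the true value.
N–S: 0.0005° × 111120 m/° = 55.56 m.
E–W at 76.492°: 0.0005° × 111120 × cos 76.492° = 0.0005 × 111120 × 0.2336 ≈ 12.9778 m.
The two errors are perpendicular, so the maximum displacement is √(55.56² + 12.9778²) ≈ 57.0556 m.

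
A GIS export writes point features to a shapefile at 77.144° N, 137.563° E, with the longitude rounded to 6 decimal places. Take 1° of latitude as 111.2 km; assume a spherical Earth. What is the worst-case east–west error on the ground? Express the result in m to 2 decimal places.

Rounding to 6 decimal places leaves the longitude within ±5e-07° of the true value.
One degree of longitude at 77.144° is 111200 × cos 77.144° ≈ 111200 × 0.2225 = 24742.2 m.
East–west error: 5e-07° × 24742.2 m/° ≈ 0.0123711 m.

0.01 m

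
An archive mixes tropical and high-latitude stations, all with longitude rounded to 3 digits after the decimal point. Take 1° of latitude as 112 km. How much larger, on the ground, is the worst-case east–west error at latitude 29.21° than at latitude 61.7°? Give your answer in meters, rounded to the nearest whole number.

22 meters

Rounding to 3 decimal places leaves the longitude within ±0.0005° of the true value.
At 29.21°: 0.0005° × 112000 × cos 29.21° = 0.0005 × 112000 × 0.8728 ≈ 48.879 m.
At 61.7°: 0.0005° × 112000 × cos 61.7° = 0.0005 × 112000 × 0.4741 ≈ 26.549 m.
Difference: 48.879 − 26.549 = 22.33 m.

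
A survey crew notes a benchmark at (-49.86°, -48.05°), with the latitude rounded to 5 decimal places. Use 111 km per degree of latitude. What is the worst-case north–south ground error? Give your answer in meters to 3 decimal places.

0.555 meters

Rounding to 5 decimal places leaves the latitude within ±5e-06° of the true value.
So the N–S error is at most 5e-06 × 111000 = 0.555 m.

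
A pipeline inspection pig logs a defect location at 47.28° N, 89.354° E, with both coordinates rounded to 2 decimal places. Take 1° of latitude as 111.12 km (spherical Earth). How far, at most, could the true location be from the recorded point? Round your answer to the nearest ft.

2203 ft

Rounding to 2 decimal places leaves each coordinate within ±0.005° of the true value.
North–south component: 0.005° × 111120 = 555.6 m.
E–W at 47.28°: 0.005° × 111120 × cos 47.28° = 0.005 × 111120 × 0.6784 ≈ 376.928 m.
Combining orthogonally: (555.6² + 376.928²)^½ ≈ 671.391 m.
In feet: 671.391 m ÷ 0.3048 ≈ 2202.7 ft.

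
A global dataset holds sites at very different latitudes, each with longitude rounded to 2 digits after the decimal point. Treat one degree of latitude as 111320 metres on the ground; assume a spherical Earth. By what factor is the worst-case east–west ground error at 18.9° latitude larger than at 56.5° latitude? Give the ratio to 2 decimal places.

Rounding to 2 decimal places leaves the longitude within ±0.005° of the true value.
At 18.9°: 0.005° × 111320 × cos 18.9° = 0.005 × 111320 × 0.9461 ≈ 526.59 m.
Error at 56.5° = 0.005° × 111320 × cos 56.5° ≈ 556.6 × 0.5519 = 307.21 m.
Ratio: 526.59 / 307.21 = cos 18.9° / cos 56.5° ≈ 1.7141.

1.71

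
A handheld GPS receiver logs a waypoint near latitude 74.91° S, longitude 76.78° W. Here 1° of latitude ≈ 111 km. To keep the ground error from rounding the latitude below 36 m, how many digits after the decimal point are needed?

One degree of latitude covers 111000 m.
Rounding to N decimal places gives at most 0.5 × 10⁻ᴺ degrees of error, i.e. 0.5 × 10⁻ᴺ × 111000 m.
Need 0.5 × 111000 × 10⁻ᴺ ≤ 36 → 10⁻ᴺ ≤ 6.486e-04, so N ≥ 3.19.
So 4 decimal places suffice (5.55 m); 3 would allow up to 55.5 m.

4 decimal places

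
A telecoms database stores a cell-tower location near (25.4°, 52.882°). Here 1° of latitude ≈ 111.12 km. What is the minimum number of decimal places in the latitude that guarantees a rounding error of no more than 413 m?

One degree of latitude covers 111120 m.
N decimal places → at most half a unit in the last place, 0.5 × 10⁻ᴺ° = 111120/2 × 10⁻ᴺ m.
Setting 55560 × 10⁻ᴺ ≤ 413 gives 10ᴺ ≥ 134.5, i.e. N ≥ 2.13.
N = 2 would give 556 m (too coarse); N = 3 gives 55.6 m ≤ 413 m.

3 decimal places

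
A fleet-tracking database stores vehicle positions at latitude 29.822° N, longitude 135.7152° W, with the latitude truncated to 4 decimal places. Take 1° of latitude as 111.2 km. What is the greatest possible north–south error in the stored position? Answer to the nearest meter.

Truncating at 4 decimal places can drop up to a full unit in the last place, so the latitude may be off by as much as 0.0001°.
So the N–S error is at most 0.0001 × 111200 = 11.12 m.

11 meters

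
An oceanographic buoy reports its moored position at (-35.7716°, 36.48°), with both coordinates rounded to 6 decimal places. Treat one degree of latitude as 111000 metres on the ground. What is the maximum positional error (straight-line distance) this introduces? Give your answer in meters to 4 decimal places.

0.0715 meters

Rounding to 6 decimal places leaves each coordinate within ±5e-07° of the true value.
N–S: 5e-07° × 111000 m/° = 0.0555 m.
East–west component at 35.7716°: 5e-07° × 111000 × cos 35.7716° ≈ 5e-07 × 90060.3 ≈ 0.0450301 m.
Combining orthogonally: (0.0555² + 0.0450301²)^½ ≈ 0.07147 m.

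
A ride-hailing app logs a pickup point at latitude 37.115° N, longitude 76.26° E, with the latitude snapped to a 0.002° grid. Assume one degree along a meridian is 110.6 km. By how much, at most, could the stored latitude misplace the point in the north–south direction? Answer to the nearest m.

With a 0.002° grid the true value lies within half a step, ±0.002°/2 = ±0.001°, of the stored one.
Along the meridian that is 0.001° × 110600 m/° = 110.6 m.

111 m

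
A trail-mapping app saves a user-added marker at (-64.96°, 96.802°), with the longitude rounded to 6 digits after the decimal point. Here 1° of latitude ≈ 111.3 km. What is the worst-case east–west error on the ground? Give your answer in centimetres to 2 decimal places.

2.36 centimetres

Rounding to 6 decimal places leaves the longitude within ±5e-07° of the true value.
One degree of longitude at 64.96° is 111300 × cos 64.96° ≈ 111300 × 0.4233 = 47107.8 m.
Maximum E–W displacement: 5e-07 × 47107.8 = 0.0235539 m.
That is 0.0235539 m = 2.3554 cm.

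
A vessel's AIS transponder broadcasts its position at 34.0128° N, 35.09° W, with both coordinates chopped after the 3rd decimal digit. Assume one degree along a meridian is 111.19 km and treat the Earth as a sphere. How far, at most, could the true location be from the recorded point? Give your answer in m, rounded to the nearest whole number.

144 m

Truncating at 3 decimal places can drop up to a full unit in the last place, so each coordinate may be off by as much as 0.001°.
N–S: 0.001° × 111190 m/° = 111.19 m.
E–W at 34.0128°: 0.001° × 111190 × cos 34.0128° = 0.001 × 111190 × 0.8289 ≈ 92.1668 m.
Worst case both components are at the extreme and orthogonal: √(111.19² + 92.1668²) ≈ 144.423 m.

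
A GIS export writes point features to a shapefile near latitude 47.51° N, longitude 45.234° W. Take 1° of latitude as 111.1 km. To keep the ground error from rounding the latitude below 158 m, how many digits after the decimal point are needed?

3 decimal places

One degree of latitude covers 111100 m.
Rounding to N decimal places gives at most 0.5 × 10⁻ᴺ degrees of error, i.e. 0.5 × 10⁻ᴺ × 111100 m.
Need 0.5 × 111100 × 10⁻ᴺ ≤ 158 → 10⁻ᴺ ≤ 2.844e-03, so N ≥ 2.55.
At 2 places the error can reach 556 m, but 3 places keeps it to 55.6 m.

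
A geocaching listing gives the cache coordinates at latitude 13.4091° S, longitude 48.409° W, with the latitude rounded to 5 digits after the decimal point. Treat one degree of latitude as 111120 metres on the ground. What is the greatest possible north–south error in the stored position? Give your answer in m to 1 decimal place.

0.6 m

Rounding to 5 decimal places leaves the latitude within ±5e-06° of the true value.
North–south distance: 5e-06° × 111120 m/° = 0.5556 m.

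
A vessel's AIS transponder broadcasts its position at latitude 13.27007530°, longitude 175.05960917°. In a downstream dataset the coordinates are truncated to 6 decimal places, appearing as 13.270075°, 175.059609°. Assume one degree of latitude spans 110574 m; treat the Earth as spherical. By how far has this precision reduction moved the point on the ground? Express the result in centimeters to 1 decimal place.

Δlat = 13.27007530 − 13.270075 = +0.00000030°; Δlon = 175.05960917 − 175.059609 = +0.00000017°.
N–S: 0.00000030° × 110574 m/° = 0.0331722 m.
East–west at this latitude: 0.00000017° × 110574 × cos 13.2701° ≈ 0.00000017 × 107622 = 0.0182957 m.
Hypotenuse of the two orthogonal shifts: √(0.0331722² + 0.0182957²) = 0.0378831 m.
That is 0.0378831 m = 3.7883 cm.

3.8 centimeters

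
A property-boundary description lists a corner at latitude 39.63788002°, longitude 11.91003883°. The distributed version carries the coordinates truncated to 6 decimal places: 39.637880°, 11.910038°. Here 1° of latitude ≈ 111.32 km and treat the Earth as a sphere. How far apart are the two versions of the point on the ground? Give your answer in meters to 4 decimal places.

0.0712 meters

Δlat = 39.63788002 − 39.637880 = +0.00000002°; Δlon = 11.91003883 − 11.910038 = +0.00000083°.
N–S: 0.00000002° × 111320 m/° = 0.0022264 m.
East–west at this latitude: 0.00000083° × 111320 × cos 39.6379° ≈ 0.00000083 × 85726.6 = 0.0711531 m.
Hypotenuse of the two orthogonal shifts: √(0.0022264² + 0.0711531²) = 0.0711879 m.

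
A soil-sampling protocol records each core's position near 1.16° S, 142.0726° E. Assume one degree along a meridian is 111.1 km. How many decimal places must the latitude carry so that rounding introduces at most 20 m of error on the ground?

One degree of latitude covers 111100 m.
N decimal places → at most half a unit in the last place, 0.5 × 10⁻ᴺ° = 111100/2 × 10⁻ᴺ m.
Setting 55550 × 10⁻ᴺ ≤ 20 gives 10ᴺ ≥ 2778, i.e. N ≥ 3.44.
N = 3 would give 55.6 m (too coarse); N = 4 gives 5.56 m ≤ 20 m.

4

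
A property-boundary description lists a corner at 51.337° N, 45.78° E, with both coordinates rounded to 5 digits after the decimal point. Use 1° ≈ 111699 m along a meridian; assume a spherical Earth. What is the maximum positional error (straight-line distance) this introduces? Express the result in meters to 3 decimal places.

0.659 meters

Rounding to 5 decimal places leaves each coordinate within ±5e-06° of the true value.
N–S: 5e-06° × 111699 m/° = 0.558495 m.
Longitude error → 5e-06 × 111699 × cos 51.337° = 5e-06 × 111699 × 0.6247 ≈ 0.348913 m.
The two errors are perpendicular, so the maximum displacement is √(0.558495² + 0.348913²) ≈ 0.658527 m.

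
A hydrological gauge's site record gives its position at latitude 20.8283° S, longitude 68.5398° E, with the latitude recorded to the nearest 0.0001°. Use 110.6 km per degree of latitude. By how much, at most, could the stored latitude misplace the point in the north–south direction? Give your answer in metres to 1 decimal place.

Rounding to 4 decimal places leaves the latitude within ±5e-05° of the true value.
Along the meridian that is 5e-05° × 110600 m/° = 5.53 m.

5.5 metres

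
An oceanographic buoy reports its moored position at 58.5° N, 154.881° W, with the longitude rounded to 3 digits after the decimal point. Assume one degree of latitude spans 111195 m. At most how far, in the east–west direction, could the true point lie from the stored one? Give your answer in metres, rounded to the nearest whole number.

Rounding to 3 decimal places leaves the longitude within ±0.0005° of the true value.
One degree of longitude at 58.5° is 111195 × cos 58.5° ≈ 111195 × 0.5225 = 58099.2 m.
So at most 0.0005° × 58099.2 ≈ 29.0496 m east–west.

29 metres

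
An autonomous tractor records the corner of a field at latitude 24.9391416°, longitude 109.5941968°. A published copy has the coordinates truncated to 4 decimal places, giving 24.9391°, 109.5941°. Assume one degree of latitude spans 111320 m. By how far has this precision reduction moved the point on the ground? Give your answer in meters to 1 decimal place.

The latitude changed by +0.0000416° and the longitude by +0.0000968°.
North–south shift: 0.0000416 × 111320 = 4.63091 m.
E–W at 24.9391°: 0.0000968° × 111320 × cos 24.9391° = 0.0000968 × 111320 × 0.9068 ≈ 9.771 m.
Distance: √(4.63091² + 9.771²) ≈ 10.8129 m.

10.8 meters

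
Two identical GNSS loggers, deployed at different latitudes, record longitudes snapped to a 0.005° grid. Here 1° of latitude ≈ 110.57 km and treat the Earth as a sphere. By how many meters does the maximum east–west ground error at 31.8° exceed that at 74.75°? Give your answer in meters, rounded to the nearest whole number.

162 meters

With a 0.005° grid the true value lies within half a step, ±0.005°/2 = ±0.0025°, of the stored one.
Error at 31.8° = 0.0025° × 110570 × cos 31.8° ≈ 276.43 × 0.8499 = 234.93 m.
At 74.75°: 0.0025° × 110570 × cos 74.75° = 0.0025 × 110570 × 0.2630 ≈ 72.708 m.
Difference: 234.93 − 72.708 = 162.22 m.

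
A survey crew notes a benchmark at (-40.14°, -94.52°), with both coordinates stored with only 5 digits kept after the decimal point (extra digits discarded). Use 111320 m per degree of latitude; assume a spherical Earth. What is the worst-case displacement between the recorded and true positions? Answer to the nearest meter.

Truncating at 5 decimal places can drop up to a full unit in the last place, so each coordinate may be off by as much as 1e-05°.
North–south component: 1e-05° × 111320 = 1.1132 m.
E–W at 40.14°: 1e-05° × 111320 × cos 40.14° = 1e-05 × 111320 × 0.7645 ≈ 0.85101 m.
The two errors are perpendicular, so the maximum displacement is √(1.1132² + 0.85101²) ≈ 1.40123 m.

1 meters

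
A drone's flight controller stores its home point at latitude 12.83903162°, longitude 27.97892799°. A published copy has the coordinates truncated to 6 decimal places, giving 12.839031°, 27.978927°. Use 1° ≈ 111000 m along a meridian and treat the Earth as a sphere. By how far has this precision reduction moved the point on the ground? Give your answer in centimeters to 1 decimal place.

12.7 centimeters

Δlat = 12.83903162 − 12.839031 = +0.00000062°; Δlon = 27.97892799 − 27.978927 = +0.00000099°.
North–south shift: 0.00000062 × 111000 = 0.06882 m.
E–W at 12.839°: 0.00000099° × 111000 × cos 12.839° = 0.00000099 × 111000 × 0.9750 ≈ 0.107143 m.
Hypotenuse of the two orthogonal shifts: √(0.06882² + 0.107143²) = 0.127341 m.
That is 0.127341 m = 12.734 cm.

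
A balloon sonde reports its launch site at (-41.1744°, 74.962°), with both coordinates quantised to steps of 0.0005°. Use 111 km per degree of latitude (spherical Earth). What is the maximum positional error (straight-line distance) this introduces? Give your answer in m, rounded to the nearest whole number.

35 m

With a 0.0005° grid the true value lies within half a step, ±0.0005°/2 = ±0.00025°, of the stored one.
North–south component: 0.00025° × 111000 = 27.75 m.
E–W at 41.1744°: 0.00025° × 111000 × cos 41.1744° = 0.00025 × 111000 × 0.7527 ≈ 20.8877 m.
Worst case both components are at the extreme and orthogonal: √(27.75² + 20.8877²) ≈ 34.7327 m.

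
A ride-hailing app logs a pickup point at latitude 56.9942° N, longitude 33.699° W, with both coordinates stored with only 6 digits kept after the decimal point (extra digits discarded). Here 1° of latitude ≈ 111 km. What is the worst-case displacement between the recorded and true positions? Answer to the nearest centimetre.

Truncating at 6 decimal places can drop up to a full unit in the last place, so each coordinate may be off by as much as 1e-06°.
Latitude error → 1e-06 × 111000 = 0.111 m along the meridian.
Longitude error → 1e-06 × 111000 × cos 56.9942° = 1e-06 × 111000 × 0.5447 ≈ 0.0604644 m.
Worst case both components are at the extreme and orthogonal: √(0.111² + 0.0604644²) ≈ 0.1264 m.
That is 0.1264 m = 12.64 cm.

13 centimetres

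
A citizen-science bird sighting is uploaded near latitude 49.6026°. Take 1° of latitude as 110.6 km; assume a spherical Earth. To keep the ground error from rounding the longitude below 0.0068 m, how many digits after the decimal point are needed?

7

At 49.6026° one degree of longitude covers 110600 × cos 49.6026° ≈ 110600 × 0.6481 ≈ 71678.2 m.
N decimal places → at most half a unit in the last place, 0.5 × 10⁻ᴺ° = 71678.2/2 × 10⁻ᴺ m.
Need 0.5 × 71678.2 × 10⁻ᴺ ≤ 0.0068 → 10⁻ᴺ ≤ 1.897e-07, so N ≥ 6.72.
So 7 decimal places suffice (0.00358 m); 6 would allow up to 0.0358 m.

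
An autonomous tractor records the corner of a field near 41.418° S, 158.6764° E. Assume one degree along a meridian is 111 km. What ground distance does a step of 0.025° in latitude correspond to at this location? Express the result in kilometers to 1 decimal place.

2.8 kilometers

0.025° × 111000 m/° = 2775 m.
That is 2775 m = 2.775 km.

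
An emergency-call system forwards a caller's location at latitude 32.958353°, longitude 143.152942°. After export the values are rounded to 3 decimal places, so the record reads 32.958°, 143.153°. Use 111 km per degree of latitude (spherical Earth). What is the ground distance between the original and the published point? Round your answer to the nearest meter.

40 meters

Δlat = 32.958353 − 32.958 = +0.000353°; Δlon = 143.152942 − 143.153 = -0.000058°.
N–S: 0.000353° × 111000 m/° = 39.183 m.
East–west at this latitude: -0.000058° × 111000 × cos 32.958° ≈ -0.000058 × 93136.7 = -5.40193 m.
Distance: √(39.183² + 5.40193²) ≈ 39.5536 m.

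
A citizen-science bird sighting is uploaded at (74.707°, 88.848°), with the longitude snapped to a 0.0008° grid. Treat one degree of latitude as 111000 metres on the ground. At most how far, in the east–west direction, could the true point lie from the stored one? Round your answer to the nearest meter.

With a 0.0008° grid the true value lies within half a step, ±0.0008°/2 = ±0.0004°, of the stored one.
Parallels shrink by cos φ, so at 74.707° a degree of longitude is 111000 × 0.2638 ≈ 29276.8 m.
East–west error: 0.0004° × 29276.8 m/° ≈ 11.7107 m.

12 meters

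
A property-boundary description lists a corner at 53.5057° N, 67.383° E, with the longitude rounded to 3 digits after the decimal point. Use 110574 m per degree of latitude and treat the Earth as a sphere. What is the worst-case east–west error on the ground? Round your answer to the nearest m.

Rounding to 3 decimal places leaves the longitude within ±0.0005° of the true value.
One degree of longitude at 53.5057° is 110574 × cos 53.5057° ≈ 110574 × 0.5947 = 65763.1 m.
So at most 0.0005° × 65763.1 ≈ 32.8815 m east–west.

33 m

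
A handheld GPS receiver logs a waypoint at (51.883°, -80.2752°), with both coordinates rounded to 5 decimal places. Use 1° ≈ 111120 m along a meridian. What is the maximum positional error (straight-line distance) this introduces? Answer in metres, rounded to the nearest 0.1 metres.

0.7 metres

Rounding to 5 decimal places leaves each coordinate within ±5e-06° of the true value.
N–S: 5e-06° × 111120 m/° = 0.5556 m.
Longitude error → 5e-06 × 111120 × cos 51.883° = 5e-06 × 111120 × 0.6173 ≈ 0.342955 m.
Combining orthogonally: (0.5556² + 0.342955²)^½ ≈ 0.652924 m.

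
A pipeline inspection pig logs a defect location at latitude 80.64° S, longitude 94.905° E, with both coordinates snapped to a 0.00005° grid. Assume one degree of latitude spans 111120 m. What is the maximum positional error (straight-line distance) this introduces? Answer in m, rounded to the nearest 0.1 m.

With a 0.00005° grid the true value lies within half a step, ±0.00005°/2 = ±2.5e-05°, of the stored one.
N–S: 2.5e-05° × 111120 m/° = 2.778 m.
Longitude error → 2.5e-05 × 111120 × cos 80.64° = 2.5e-05 × 111120 × 0.1626 ≈ 0.451806 m.
Combining orthogonally: (2.778² + 0.451806²)^½ ≈ 2.8145 m.

2.8 m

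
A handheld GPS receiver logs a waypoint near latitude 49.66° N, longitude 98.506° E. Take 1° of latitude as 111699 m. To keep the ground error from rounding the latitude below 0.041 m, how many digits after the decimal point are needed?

One degree of latitude covers 111699 m.
N decimal places → at most half a unit in the last place, 0.5 × 10⁻ᴺ° = 111699/2 × 10⁻ᴺ m.
Setting 55849.5 × 10⁻ᴺ ≤ 0.041 gives 10ᴺ ≥ 1.362e+06, i.e. N ≥ 6.13.
N = 6 would give 0.0558 m (too coarse); N = 7 gives 0.00558 m ≤ 0.041 m.

7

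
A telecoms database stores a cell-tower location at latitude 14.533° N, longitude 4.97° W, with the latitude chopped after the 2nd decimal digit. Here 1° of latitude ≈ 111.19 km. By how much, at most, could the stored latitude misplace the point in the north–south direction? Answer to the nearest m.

1112 m

Truncating at 2 decimal places can drop up to a full unit in the last place, so the latitude may be off by as much as 0.01°.
North–south distance: 0.01° × 111190 m/° = 1111.9 m.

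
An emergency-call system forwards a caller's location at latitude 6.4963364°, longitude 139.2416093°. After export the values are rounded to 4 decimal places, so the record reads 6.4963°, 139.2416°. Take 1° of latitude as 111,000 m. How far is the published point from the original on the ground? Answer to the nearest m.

Δlat = 6.4963364 − 6.4963 = +0.0000364°; Δlon = 139.2416093 − 139.2416 = +0.0000093°.
N–S: 0.0000364° × 111000 m/° = 4.0404 m.
E–W at 6.4963°: 0.0000093° × 111000 × cos 6.4963° = 0.0000093 × 111000 × 0.9936 ≈ 1.02567 m.
Hypotenuse of the two orthogonal shifts: √(4.0404² + 1.02567²) = 4.16855 m.

4 m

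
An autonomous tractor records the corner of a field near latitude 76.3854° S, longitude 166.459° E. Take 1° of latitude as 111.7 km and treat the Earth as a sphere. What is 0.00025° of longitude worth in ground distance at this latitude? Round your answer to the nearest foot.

22 feet

0.00025° of longitude at 76.3854° is 0.00025 × 111700 × cos 76.3854° ≈ 0.00025 × 26293 = 6.57326 m.
In feet: 6.57326 m ÷ 0.3048 ≈ 21.566 ft.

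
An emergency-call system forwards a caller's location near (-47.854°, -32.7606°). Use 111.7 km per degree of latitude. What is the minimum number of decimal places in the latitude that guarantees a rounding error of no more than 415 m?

One degree of latitude covers 111700 m.
With N decimal places the half-ulp bound is 0.5·10⁻ᴺ°, or 0.5·10⁻ᴺ × 111700 m on the ground.
Setting 55850 × 10⁻ᴺ ≤ 415 gives 10ᴺ ≥ 134.6, i.e. N ≥ 2.13.
So 3 decimal places suffice (55.9 m); 2 would allow up to 558 m.

3 decimal places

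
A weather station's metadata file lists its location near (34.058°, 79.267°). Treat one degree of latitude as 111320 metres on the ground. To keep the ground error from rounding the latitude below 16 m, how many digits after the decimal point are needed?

4 decimal places

One degree of latitude covers 111320 m.
Rounding to N decimal places gives at most 0.5 × 10⁻ᴺ degrees of error, i.e. 0.5 × 10⁻ᴺ × 111320 m.
Setting 55660 × 10⁻ᴺ ≤ 16 gives 10ᴺ ≥ 3479, i.e. N ≥ 3.54.
N = 3 would give 55.7 m (too coarse); N = 4 gives 5.57 m ≤ 16 m.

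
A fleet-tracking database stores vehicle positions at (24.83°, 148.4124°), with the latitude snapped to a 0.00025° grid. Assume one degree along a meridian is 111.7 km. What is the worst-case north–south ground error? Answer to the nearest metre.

14 metres

With a 0.00025° grid the true value lies within half a step, ±0.00025°/2 = ±0.000125°, of the stored one.
Along the meridian that is 0.000125° × 111700 m/° = 13.9625 m.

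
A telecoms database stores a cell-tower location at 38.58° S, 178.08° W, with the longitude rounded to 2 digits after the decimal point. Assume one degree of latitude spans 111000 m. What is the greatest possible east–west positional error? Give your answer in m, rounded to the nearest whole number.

434 m

Rounding to 2 decimal places leaves the longitude within ±0.005° of the true value.
At latitude 38.58° a degree of longitude spans 111000 m × cos 38.58° = 111000 × 0.7817 ≈ 86772.9 m.
Maximum E–W displacement: 0.005 × 86772.9 = 433.865 m.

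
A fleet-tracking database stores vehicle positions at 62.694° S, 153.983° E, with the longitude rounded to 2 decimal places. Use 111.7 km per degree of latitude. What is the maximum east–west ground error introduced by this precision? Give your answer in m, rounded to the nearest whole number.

Rounding to 2 decimal places leaves the longitude within ±0.005° of the true value.
Parallels shrink by cos φ, so at 62.694° a degree of longitude is 111700 × 0.4587 ≈ 51241.5 m.
So at most 0.005° × 51241.5 ≈ 256.208 m east–west.

256 m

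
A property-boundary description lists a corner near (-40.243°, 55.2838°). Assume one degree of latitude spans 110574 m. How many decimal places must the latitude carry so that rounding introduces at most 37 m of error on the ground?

4

One degree of latitude covers 110574 m.
With N decimal places the half-ulp bound is 0.5·10⁻ᴺ°, or 0.5·10⁻ᴺ × 110574 m on the ground.
Need 0.5 × 110574 × 10⁻ᴺ ≤ 37 → 10⁻ᴺ ≤ 6.692e-04, so N ≥ 3.17.
At 3 places the error can reach 55.3 m, but 4 places keeps it to 5.53 m.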